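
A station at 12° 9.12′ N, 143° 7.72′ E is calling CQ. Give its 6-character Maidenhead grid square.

QK12nd

Add 180° to longitude and 90° to latitude: 323.1287, 102.1520.
Field: lon ⌊323.1287/20⌋ = 16 → Q; lat ⌊102.1520/10⌋ = 10 → K.
Square: lon ⌊3.1287/2⌋ = 1; lat ⌊2.1520/1⌋ = 2.
Subsquare: lon ⌊1.1287/0.0833333⌋ = 13 → n; lat ⌊0.1520/0.0416667⌋ = 3 → d.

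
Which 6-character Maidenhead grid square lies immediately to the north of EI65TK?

Latitude subsquare k = 10; +1 → 11 = l.
The longitude characters are unchanged.

EI65tl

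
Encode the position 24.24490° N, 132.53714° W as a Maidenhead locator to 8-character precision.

CL34rf58

Add 180° to longitude and 90° to latitude: 47.46286, 114.24490.
Field (20°×10°, letters A–R): lon ⌊47.46286/20⌋ = 2 → C; lat ⌊114.24490/10⌋ = 11 → L.
Square (2°×1°, digits 0–9): lon ⌊7.46286/2⌋ = 3; lat ⌊4.24490/1⌋ = 4.
Subsquare (5′×2.5′, letters a–x): lon ⌊1.46286/0.0833333⌋ = 17 → r; lat ⌊0.24490/0.0416667⌋ = 5 → f.
Extended square (30″×15″, digits 0–9): lon ⌊0.04619/0.00833333⌋ = 5; lat ⌊0.03657/0.00416667⌋ = 8.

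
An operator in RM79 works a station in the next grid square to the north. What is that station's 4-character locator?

Latitude square 9; +1 → 10, wraps to 0, carry into field.
Latitude field M = 12; +1 → 13 = N.
The longitude characters are unchanged.

RN70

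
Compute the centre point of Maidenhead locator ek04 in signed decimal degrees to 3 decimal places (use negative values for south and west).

14.500, -99.000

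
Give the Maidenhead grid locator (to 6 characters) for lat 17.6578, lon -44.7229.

GK77pp

Shift to the Maidenhead origin (180°W, 90°S): lon 135.2771, lat 107.6578.
Field: lon ⌊135.2771/20⌋ = 6 → G; lat ⌊107.6578/10⌋ = 10 → K.
Square: lon ⌊15.2771/2⌋ = 7; lat ⌊7.6578/1⌋ = 7.
Subsquare: lon ⌊1.2771/0.0833333⌋ = 15 → p; lat ⌊0.6578/0.0416667⌋ = 15 → p.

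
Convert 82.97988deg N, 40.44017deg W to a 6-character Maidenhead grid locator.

GR92sx

Add 180° to longitude and 90° to latitude: 139.5598, 172.9799.
Field (20°×10°, letters A–R): 139.5598/20 → 6 → G, 172.9799/10 → 17 → R; chars GR.
Square (2°×1°, digits 0–9): 19.5598/2 → 9, 2.9799/1 → 2; chars 92.
Subsquare (5′×2.5′, letters a–x): 1.5598/0.0833333 → 18 → s, 0.9799/0.0416667 → 23 → x; chars sx.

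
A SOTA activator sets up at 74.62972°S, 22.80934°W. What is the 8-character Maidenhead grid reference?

HB85oi28

Add 180° to longitude and 90° to latitude: 157.19066, 15.37028.
Field: 157.19066/20 → 7 → H, 15.37028/10 → 1 → B; chars HB.
Square: 17.19066/2 → 8, 5.37028/1 → 5; chars 85.
Subsquare: 1.19066/0.0833333 → 14 → o, 0.37028/0.0416667 → 8 → i; chars oi.
Extended square: 0.02399/0.00833333 → 2, 0.03695/0.00416667 → 8; chars 28.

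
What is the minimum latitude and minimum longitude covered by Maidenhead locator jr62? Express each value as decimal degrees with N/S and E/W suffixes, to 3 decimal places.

82.000° N, 12.000° E

Field J=9, R=17: +9·20° lon, +17·10° lat → SW at lon 0°, lat 80°.
Square 6, 2: +6·2° lon, +2·1° lat → SW at lon 12°, lat 82°.
latitude 82.000° N, longitude 12.000° E.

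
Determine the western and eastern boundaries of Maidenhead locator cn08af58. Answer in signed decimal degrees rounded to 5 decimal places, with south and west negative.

-139.95833, -139.95000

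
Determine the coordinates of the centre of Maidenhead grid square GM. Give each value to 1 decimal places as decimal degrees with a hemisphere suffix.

35.0° N, 50.0° W

Field G=6, M=12: +6·20° lon, +12·10° lat → SW at lon -60°, lat 30°.
Cell spans 20° lon × 10° lat. Centre is SW corner plus half of each.
latitude 35.0° N, longitude 50.0° W.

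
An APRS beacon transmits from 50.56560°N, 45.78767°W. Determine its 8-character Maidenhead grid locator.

Offset from 180°W / 90°S: lon 134.21233°, lat 140.56560°.
Field: 134.21233/20 → 6 → G, 140.56560/10 → 14 → O; chars GO.
Square: 14.21233/2 → 7, 0.56560/1 → 0; chars 70.
Subsquare: 0.21233/0.0833333 → 2 → c, 0.56560/0.0416667 → 13 → n; chars cn.
Extended square: 0.04566/0.00833333 → 5, 0.02393/0.00416667 → 5; chars 55.

GO70cn55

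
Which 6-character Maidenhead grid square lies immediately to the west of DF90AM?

DF80xm

Longitude subsquare a = 0; −1 → -1, wraps to 23 = x, carry into square.
Longitude square 9; −1 → 8.
The latitude characters are unchanged.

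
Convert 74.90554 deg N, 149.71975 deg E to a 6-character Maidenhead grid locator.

Offset from 180°W / 90°S: lon 329.7197°, lat 164.9055°.
Field: lon ⌊329.7197/20⌋ = 16 → Q; lat ⌊164.9055/10⌋ = 16 → Q.
Square: lon ⌊9.7197/2⌋ = 4; lat ⌊4.9055/1⌋ = 4.
Subsquare: lon ⌊1.7197/0.0833333⌋ = 20 → u; lat ⌊0.9055/0.0416667⌋ = 21 → v.

QQ44uv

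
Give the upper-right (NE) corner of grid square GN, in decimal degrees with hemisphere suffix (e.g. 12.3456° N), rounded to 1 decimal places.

Field G=6, N=13: +6·20° lon, +13·10° lat → SW at lon -60°, lat 40°.
Cell spans 20° lon × 10° lat. NE corner is SW corner plus one full cell.
latitude 50.0° N, longitude 40.0° W.

50.0° N, 40.0° W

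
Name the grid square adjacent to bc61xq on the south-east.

BC71ap

Longitude subsquare x = 23; +1 → 24, wraps to 0 = a, carry into square.
Longitude square 6; +1 → 7.
Latitude subsquare q = 16; −1 → 15 = p.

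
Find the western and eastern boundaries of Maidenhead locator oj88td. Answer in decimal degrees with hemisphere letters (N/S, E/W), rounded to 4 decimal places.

Field O=14, J=9: +14·20° lon, +9·10° lat → SW at lon 100°, lat 0°.
Square 8, 8: +8·2° lon, +8·1° lat → SW at lon 116°, lat 8°.
Subsquare t=19, d=3: +19·0.0833333° lon, +3·0.0416667° lat → SW at lon 117.583°, lat 8.125°.
Cell spans 0.0833333° lon × 0.0416667° lat.
west 117.5833° E, east 117.6667° E.

117.5833° E, 117.6667° E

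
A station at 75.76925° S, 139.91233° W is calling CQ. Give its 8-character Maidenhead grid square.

CB04bf05

Offset from 180°W / 90°S: lon 40.08767°, lat 14.23075°.
Field: 40.08767/20 → 2 → C, 14.23075/10 → 1 → B; chars CB.
Square: 0.08767/2 → 0, 4.23075/1 → 4; chars 04.
Subsquare: 0.08767/0.0833333 → 1 → b, 0.23075/0.0416667 → 5 → f; chars bf.
Extended square: 0.00434/0.00833333 → 0, 0.02242/0.00416667 → 5; chars 05.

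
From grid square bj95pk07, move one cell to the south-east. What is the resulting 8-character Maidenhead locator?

BJ95pk16

Longitude extended square 0; +1 → 1.
Latitude extended square 7; −1 → 6.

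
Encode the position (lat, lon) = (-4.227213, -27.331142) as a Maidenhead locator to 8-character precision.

HI65is05

Add 180° to longitude and 90° to latitude: 152.66886, 85.77279.
Field: 152.66886/20 → 7 → H, 85.77279/10 → 8 → I; chars HI.
Square: 12.66886/2 → 6, 5.77279/1 → 5; chars 65.
Subsquare: 0.66886/0.0833333 → 8 → i, 0.77279/0.0416667 → 18 → s; chars is.
Extended square: 0.00219/0.00833333 → 0, 0.02279/0.00416667 → 5; chars 05.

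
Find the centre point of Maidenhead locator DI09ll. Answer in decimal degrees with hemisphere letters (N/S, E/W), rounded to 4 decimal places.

0.5208° S, 119.0417° W

Field D=3, I=8: +3·20° lon, +8·10° lat → SW at lon -120°, lat -10°.
Square 0, 9: +0·2° lon, +9·1° lat → SW at lon -120°, lat -1°.
Subsquare l=11, l=11: +11·0.0833333° lon, +11·0.0416667° lat → SW at lon -119.083°, lat -0.541667°.
Cell spans 0.0833333° lon × 0.0416667° lat. Centre is SW corner plus half of each.
latitude 0.5208° S, longitude 119.0417° W.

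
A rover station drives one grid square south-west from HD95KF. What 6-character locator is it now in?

Longitude subsquare k = 10; −1 → 9 = j.
Latitude subsquare f = 5; −1 → 4 = e.

HD95je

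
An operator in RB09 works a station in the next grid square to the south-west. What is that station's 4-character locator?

QB98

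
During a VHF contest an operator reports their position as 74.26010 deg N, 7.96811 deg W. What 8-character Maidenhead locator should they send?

IQ64ag32

Shift to the Maidenhead origin (180°W, 90°S): lon 172.03189, lat 164.26010.
Field (20°×10°, letters A–R): 172.03189/20 → 8 → I, 164.26010/10 → 16 → Q; chars IQ.
Square (2°×1°, digits 0–9): 12.03189/2 → 6, 4.26010/1 → 4; chars 64.
Subsquare (5′×2.5′, letters a–x): 0.03189/0.0833333 → 0 → a, 0.26010/0.0416667 → 6 → g; chars ag.
Extended square (30″×15″, digits 0–9): 0.03189/0.00833333 → 3, 0.01010/0.00416667 → 2; chars 32.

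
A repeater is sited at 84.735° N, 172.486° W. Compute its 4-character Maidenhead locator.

AR34

Offset from 180°W / 90°S: lon 7.51°, lat 174.74°.
Field: lon ⌊7.51/20⌋ = 0 → A; lat ⌊174.74/10⌋ = 17 → R.
Square: lon ⌊7.51/2⌋ = 3; lat ⌊4.74/1⌋ = 4.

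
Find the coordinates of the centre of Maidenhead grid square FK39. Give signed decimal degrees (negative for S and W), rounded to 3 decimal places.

Field F=5, K=10: +5·20° lon, +10·10° lat → SW at lon -80°, lat 10°.
Square 3, 9: +3·2° lon, +9·1° lat → SW at lon -74°, lat 19°.
Cell spans 2° lon × 1° lat. Centre is SW corner plus half of each.
latitude 19.500, longitude -73.000.

19.500, -73.000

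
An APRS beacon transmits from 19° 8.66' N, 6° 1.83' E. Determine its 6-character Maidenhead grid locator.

JK39ad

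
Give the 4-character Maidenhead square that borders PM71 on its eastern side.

Longitude square 7; +1 → 8.
The latitude characters are unchanged.

PM81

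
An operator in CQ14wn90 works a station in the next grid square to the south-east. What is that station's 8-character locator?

Longitude extended square 9; +1 → 10, wraps to 0, carry into subsquare.
Longitude subsquare w = 22; +1 → 23 = x.
Latitude extended square 0; −1 → -1, wraps to 9, carry into subsquare.
Latitude subsquare n = 13; −1 → 12 = m.

CQ14xm09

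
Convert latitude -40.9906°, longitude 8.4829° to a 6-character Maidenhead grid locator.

JE49fa

Shift to the Maidenhead origin (180°W, 90°S): lon 188.4829, lat 49.0094.
Field (20°×10°, letters A–R): 188.4829/20 → 9 → J, 49.0094/10 → 4 → E; chars JE.
Square (2°×1°, digits 0–9): 8.4829/2 → 4, 9.0094/1 → 9; chars 49.
Subsquare (5′×2.5′, letters a–x): 0.4829/0.0833333 → 5 → f, 0.0094/0.0416667 → 0 → a; chars fa.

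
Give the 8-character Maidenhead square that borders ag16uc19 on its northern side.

AG16ud10

Latitude extended square 9; +1 → 10, wraps to 0, carry into subsquare.
Latitude subsquare c = 2; +1 → 3 = d.
The longitude characters are unchanged.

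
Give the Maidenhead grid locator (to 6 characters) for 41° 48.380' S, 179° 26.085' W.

AE08ge

Add 180° to longitude and 90° to latitude: 0.5652, 48.1937.
Field: lon ⌊0.5652/20⌋ = 0 → A; lat ⌊48.1937/10⌋ = 4 → E.
Square: lon ⌊0.5652/2⌋ = 0; lat ⌊8.1937/1⌋ = 8.
Subsquare: lon ⌊0.5652/0.0833333⌋ = 6 → g; lat ⌊0.1937/0.0416667⌋ = 4 → e.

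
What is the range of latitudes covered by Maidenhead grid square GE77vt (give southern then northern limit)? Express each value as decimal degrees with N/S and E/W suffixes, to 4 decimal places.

42.2083° S, 42.1667° S

Field G=6, E=4: +6·20° lon, +4·10° lat → SW at lon -60°, lat -50°.
Square 7, 7: +7·2° lon, +7·1° lat → SW at lon -46°, lat -43°.
Subsquare v=21, t=19: +21·0.0833333° lon, +19·0.0416667° lat → SW at lon -44.25°, lat -42.2083°.
Cell spans 0.0833333° lon × 0.0416667° lat.
south 42.2083° S, north 42.1667° S.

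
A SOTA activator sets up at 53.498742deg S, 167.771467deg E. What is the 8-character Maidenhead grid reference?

Add 180° to longitude and 90° to latitude: 347.77147, 36.50126.
Field: 347.77147/20 → 17 → R, 36.50126/10 → 3 → D; chars RD.
Square: 7.77147/2 → 3, 6.50126/1 → 6; chars 36.
Subsquare: 1.77147/0.0833333 → 21 → v, 0.50126/0.0416667 → 12 → m; chars vm.
Extended square: 0.02147/0.00833333 → 2, 0.00126/0.00416667 → 0; chars 20.

RD36vm20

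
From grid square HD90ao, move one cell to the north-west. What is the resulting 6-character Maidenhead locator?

HD80xp

Longitude subsquare a = 0; −1 → -1, wraps to 23 = x, carry into square.
Longitude square 9; −1 → 8.
Latitude subsquare o = 14; +1 → 15 = p.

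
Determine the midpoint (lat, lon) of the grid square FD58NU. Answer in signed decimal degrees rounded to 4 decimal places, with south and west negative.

-51.1458, -68.8750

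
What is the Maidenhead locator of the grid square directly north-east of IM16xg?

IM26ah

Longitude subsquare x = 23; +1 → 24, wraps to 0 = a, carry into square.
Longitude square 1; +1 → 2.
Latitude subsquare g = 6; +1 → 7 = h.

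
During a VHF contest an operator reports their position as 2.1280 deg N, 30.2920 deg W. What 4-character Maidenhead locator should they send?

Shift to the Maidenhead origin (180°W, 90°S): lon 149.71, lat 92.13.
Field: lon ⌊149.71/20⌋ = 7 → H; lat ⌊92.13/10⌋ = 9 → J.
Square: lon ⌊9.71/2⌋ = 4; lat ⌊2.13/1⌋ = 2.

HJ42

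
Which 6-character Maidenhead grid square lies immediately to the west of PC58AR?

Longitude subsquare a = 0; −1 → -1, wraps to 23 = x, carry into square.
Longitude square 5; −1 → 4.
The latitude characters are unchanged.

PC48xr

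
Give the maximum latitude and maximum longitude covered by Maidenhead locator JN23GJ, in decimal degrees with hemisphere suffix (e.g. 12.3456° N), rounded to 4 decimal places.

43.4167° N, 4.5833° E

Field J=9, N=13: +9·20° lon, +13·10° lat → SW at lon 0°, lat 40°.
Square 2, 3: +2·2° lon, +3·1° lat → SW at lon 4°, lat 43°.
Subsquare g=6, j=9: +6·0.0833333° lon, +9·0.0416667° lat → SW at lon 4.5°, lat 43.375°.
Cell spans 0.0833333° lon × 0.0416667° lat. NE corner is SW corner plus one full cell.
latitude 43.4167° N, longitude 4.5833° E.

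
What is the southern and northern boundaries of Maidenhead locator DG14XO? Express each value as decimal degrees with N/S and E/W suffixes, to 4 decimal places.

25.4167° S, 25.3750° S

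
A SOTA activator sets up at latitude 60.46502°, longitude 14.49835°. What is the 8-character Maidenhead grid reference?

Offset from 180°W / 90°S: lon 194.49835°, lat 150.46502°.
Field: lon ⌊194.49835/20⌋ = 9 → J; lat ⌊150.46502/10⌋ = 15 → P.
Square: lon ⌊14.49835/2⌋ = 7; lat ⌊0.46502/1⌋ = 0.
Subsquare: lon ⌊0.49835/0.0833333⌋ = 5 → f; lat ⌊0.46502/0.0416667⌋ = 11 → l.
Extended square: lon ⌊0.08168/0.00833333⌋ = 9; lat ⌊0.00669/0.00416667⌋ = 1.

JP70fl91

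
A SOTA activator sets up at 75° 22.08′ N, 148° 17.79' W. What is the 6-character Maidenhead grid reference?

BQ55ui

Shift to the Maidenhead origin (180°W, 90°S): lon 31.7035, lat 165.3680.
Field: 31.7035/20 → 1 → B, 165.3680/10 → 16 → Q; chars BQ.
Square: 11.7035/2 → 5, 5.3680/1 → 5; chars 55.
Subsquare: 1.7035/0.0833333 → 20 → u, 0.3680/0.0416667 → 8 → i; chars ui.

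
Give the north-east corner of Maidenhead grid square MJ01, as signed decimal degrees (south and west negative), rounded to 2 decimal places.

2.00, 62.00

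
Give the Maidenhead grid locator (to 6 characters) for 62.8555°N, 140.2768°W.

Add 180° to longitude and 90° to latitude: 39.7232, 152.8555.
Field: lon ⌊39.7232/20⌋ = 1 → B; lat ⌊152.8555/10⌋ = 15 → P.
Square: lon ⌊19.7232/2⌋ = 9; lat ⌊2.8555/1⌋ = 2.
Subsquare: lon ⌊1.7232/0.0833333⌋ = 20 → u; lat ⌊0.8555/0.0416667⌋ = 20 → u.

BP92uu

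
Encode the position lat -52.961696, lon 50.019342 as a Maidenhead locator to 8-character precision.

Add 180° to longitude and 90° to latitude: 230.01934, 37.03830.
Field: lon ⌊230.01934/20⌋ = 11 → L; lat ⌊37.03830/10⌋ = 3 → D.
Square: lon ⌊10.01934/2⌋ = 5; lat ⌊7.03830/1⌋ = 7.
Subsquare: lon ⌊0.01934/0.0833333⌋ = 0 → a; lat ⌊0.03830/0.0416667⌋ = 0 → a.
Extended square: lon ⌊0.01934/0.00833333⌋ = 2; lat ⌊0.03830/0.00416667⌋ = 9.

LD57aa29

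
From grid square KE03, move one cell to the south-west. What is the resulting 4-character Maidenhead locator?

Longitude square 0; −1 → -1, wraps to 9, carry into field.
Longitude field K = 10; −1 → 9 = J.
Latitude square 3; −1 → 2.

JE92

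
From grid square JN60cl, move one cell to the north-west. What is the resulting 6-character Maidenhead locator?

JN60bm

Longitude subsquare c = 2; −1 → 1 = b.
Latitude subsquare l = 11; +1 → 12 = m.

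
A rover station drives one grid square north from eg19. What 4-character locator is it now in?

EH10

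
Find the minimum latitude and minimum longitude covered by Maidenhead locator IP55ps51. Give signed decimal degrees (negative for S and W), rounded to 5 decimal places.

Field I=8, P=15: +8·20° lon, +15·10° lat → SW at lon -20°, lat 60°.
Square 5, 5: +5·2° lon, +5·1° lat → SW at lon -10°, lat 65°.
Subsquare p=15, s=18: +15·0.0833333° lon, +18·0.0416667° lat → SW at lon -8.75°, lat 65.75°.
Extended square 5, 1: +5·0.00833333° lon, +1·0.00416667° lat → SW at lon -8.70833°, lat 65.7542°.
latitude 65.75417, longitude -8.70833.

65.75417, -8.70833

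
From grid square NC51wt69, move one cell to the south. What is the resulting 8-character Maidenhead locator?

Latitude extended square 9; −1 → 8.
The longitude characters are unchanged.

NC51wt68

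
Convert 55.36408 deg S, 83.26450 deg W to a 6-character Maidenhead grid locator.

Shift to the Maidenhead origin (180°W, 90°S): lon 96.7355, lat 34.6359.
Field: 96.7355/20 → 4 → E, 34.6359/10 → 3 → D; chars ED.
Square: 16.7355/2 → 8, 4.6359/1 → 4; chars 84.
Subsquare: 0.7355/0.0833333 → 8 → i, 0.6359/0.0416667 → 15 → p; chars ip.

ED84ip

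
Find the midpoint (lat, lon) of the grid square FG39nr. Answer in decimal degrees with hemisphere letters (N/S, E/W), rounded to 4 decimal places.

Field F=5, G=6: +5·20° lon, +6·10° lat → SW at lon -80°, lat -30°.
Square 3, 9: +3·2° lon, +9·1° lat → SW at lon -74°, lat -21°.
Subsquare n=13, r=17: +13·0.0833333° lon, +17·0.0416667° lat → SW at lon -72.9167°, lat -20.2917°.
Cell spans 0.0833333° lon × 0.0416667° lat. Centre is SW corner plus half of each.
latitude 20.2708° S, longitude 72.8750° W.

20.2708° S, 72.8750° W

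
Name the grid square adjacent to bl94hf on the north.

Latitude subsquare f = 5; +1 → 6 = g.
The longitude characters are unchanged.

BL94hg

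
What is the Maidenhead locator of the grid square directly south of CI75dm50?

Latitude extended square 0; −1 → -1, wraps to 9, carry into subsquare.
Latitude subsquare m = 12; −1 → 11 = l.
The longitude characters are unchanged.

CI75dl59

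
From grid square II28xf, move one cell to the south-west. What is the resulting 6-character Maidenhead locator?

II28we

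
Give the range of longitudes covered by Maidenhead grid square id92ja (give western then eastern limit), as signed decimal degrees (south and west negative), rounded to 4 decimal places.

Field I=8, D=3: +8·20° lon, +3·10° lat → SW at lon -20°, lat -60°.
Square 9, 2: +9·2° lon, +2·1° lat → SW at lon -2°, lat -58°.
Subsquare j=9, a=0: +9·0.0833333° lon, +0·0.0416667° lat → SW at lon -1.25°, lat -58°.
Cell spans 0.0833333° lon × 0.0416667° lat.
west -1.2500, east -1.1667.

-1.2500, -1.1667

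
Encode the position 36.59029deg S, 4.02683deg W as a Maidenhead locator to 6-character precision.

IF73xj

Offset from 180°W / 90°S: lon 175.9732°, lat 53.4097°.
Field (20°×10°, letters A–R): lon ⌊175.9732/20⌋ = 8 → I; lat ⌊53.4097/10⌋ = 5 → F.
Square (2°×1°, digits 0–9): lon ⌊15.9732/2⌋ = 7; lat ⌊3.4097/1⌋ = 3.
Subsquare (5′×2.5′, letters a–x): lon ⌊1.9732/0.0833333⌋ = 23 → x; lat ⌊0.4097/0.0416667⌋ = 9 → j.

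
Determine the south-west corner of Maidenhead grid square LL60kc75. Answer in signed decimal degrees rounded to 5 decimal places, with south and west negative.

20.10417, 52.89167

Field L=11, L=11: +11·20° lon, +11·10° lat → SW at lon 40°, lat 20°.
Square 6, 0: +6·2° lon, +0·1° lat → SW at lon 52°, lat 20°.
Subsquare k=10, c=2: +10·0.0833333° lon, +2·0.0416667° lat → SW at lon 52.8333°, lat 20.0833°.
Extended square 7, 5: +7·0.00833333° lon, +5·0.00416667° lat → SW at lon 52.8917°, lat 20.1042°.
latitude 20.10417, longitude 52.89167.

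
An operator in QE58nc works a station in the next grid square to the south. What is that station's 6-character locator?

QE58nb

Latitude subsquare c = 2; −1 → 1 = b.
The longitude characters are unchanged.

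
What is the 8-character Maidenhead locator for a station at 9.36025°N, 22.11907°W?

HJ89wi56

Shift to the Maidenhead origin (180°W, 90°S): lon 157.88093, lat 99.36025.
Field: 157.88093/20 → 7 → H, 99.36025/10 → 9 → J; chars HJ.
Square: 17.88093/2 → 8, 9.36025/1 → 9; chars 89.
Subsquare: 1.88093/0.0833333 → 22 → w, 0.36025/0.0416667 → 8 → i; chars wi.
Extended square: 0.04760/0.00833333 → 5, 0.02692/0.00416667 → 6; chars 56.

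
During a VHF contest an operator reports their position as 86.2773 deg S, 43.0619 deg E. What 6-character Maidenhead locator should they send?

LA13mr

Add 180° to longitude and 90° to latitude: 223.0619, 3.7227.
Field: lon ⌊223.0619/20⌋ = 11 → L; lat ⌊3.7227/10⌋ = 0 → A.
Square: lon ⌊3.0619/2⌋ = 1; lat ⌊3.7227/1⌋ = 3.
Subsquare: lon ⌊1.0619/0.0833333⌋ = 12 → m; lat ⌊0.7227/0.0416667⌋ = 17 → r.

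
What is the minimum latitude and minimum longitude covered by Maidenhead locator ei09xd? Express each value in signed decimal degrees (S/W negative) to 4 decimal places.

Field E=4, I=8: +4·20° lon, +8·10° lat → SW at lon -100°, lat -10°.
Square 0, 9: +0·2° lon, +9·1° lat → SW at lon -100°, lat -1°.
Subsquare x=23, d=3: +23·0.0833333° lon, +3·0.0416667° lat → SW at lon -98.0833°, lat -0.875°.
latitude -0.8750, longitude -98.0833.

-0.8750, -98.0833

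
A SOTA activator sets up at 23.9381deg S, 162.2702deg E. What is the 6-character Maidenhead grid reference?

RG16db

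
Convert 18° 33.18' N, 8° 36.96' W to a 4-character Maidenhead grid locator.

IK58

Offset from 180°W / 90°S: lon 171.38°, lat 108.55°.
Field: lon ⌊171.38/20⌋ = 8 → I; lat ⌊108.55/10⌋ = 10 → K.
Square: lon ⌊11.38/2⌋ = 5; lat ⌊8.55/1⌋ = 8.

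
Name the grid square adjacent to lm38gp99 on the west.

LM38gp89

Longitude extended square 9; −1 → 8.
The latitude characters are unchanged.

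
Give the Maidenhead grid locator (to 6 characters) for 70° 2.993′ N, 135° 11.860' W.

Shift to the Maidenhead origin (180°W, 90°S): lon 44.8023, lat 160.0499.
Field: 44.8023/20 → 2 → C, 160.0499/10 → 16 → Q; chars CQ.
Square: 4.8023/2 → 2, 0.0499/1 → 0; chars 20.
Subsquare: 0.8023/0.0833333 → 9 → j, 0.0499/0.0416667 → 1 → b; chars jb.

CQ20jb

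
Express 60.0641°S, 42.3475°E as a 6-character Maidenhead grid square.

LC19ew

Offset from 180°W / 90°S: lon 222.3475°, lat 29.9359°.
Field (20°×10°, letters A–R): 222.3475/20 → 11 → L, 29.9359/10 → 2 → C; chars LC.
Square (2°×1°, digits 0–9): 2.3475/2 → 1, 9.9359/1 → 9; chars 19.
Subsquare (5′×2.5′, letters a–x): 0.3475/0.0833333 → 4 → e, 0.9359/0.0416667 → 22 → w; chars ew.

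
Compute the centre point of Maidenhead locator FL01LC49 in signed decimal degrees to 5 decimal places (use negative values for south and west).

21.12292, -79.04583

Field F=5, L=11: +5·20° lon, +11·10° lat → SW at lon -80°, lat 20°.
Square 0, 1: +0·2° lon, +1·1° lat → SW at lon -80°, lat 21°.
Subsquare l=11, c=2: +11·0.0833333° lon, +2·0.0416667° lat → SW at lon -79.0833°, lat 21.0833°.
Extended square 4, 9: +4·0.00833333° lon, +9·0.00416667° lat → SW at lon -79.05°, lat 21.1208°.
Cell spans 0.00833333° lon × 0.00416667° lat. Centre is SW corner plus half of each.
latitude 21.12292, longitude -79.04583.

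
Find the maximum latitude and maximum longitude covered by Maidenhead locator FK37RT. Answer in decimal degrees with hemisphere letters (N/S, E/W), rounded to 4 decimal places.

17.8333° N, 72.5000° W

Field F=5, K=10: +5·20° lon, +10·10° lat → SW at lon -80°, lat 10°.
Square 3, 7: +3·2° lon, +7·1° lat → SW at lon -74°, lat 17°.
Subsquare r=17, t=19: +17·0.0833333° lon, +19·0.0416667° lat → SW at lon -72.5833°, lat 17.7917°.
Cell spans 0.0833333° lon × 0.0416667° lat. NE corner is SW corner plus one full cell.
latitude 17.8333° N, longitude 72.5000° W.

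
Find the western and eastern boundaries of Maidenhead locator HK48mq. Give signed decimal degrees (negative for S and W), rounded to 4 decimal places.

-31.0000, -30.9167

Field H=7, K=10: +7·20° lon, +10·10° lat → SW at lon -40°, lat 10°.
Square 4, 8: +4·2° lon, +8·1° lat → SW at lon -32°, lat 18°.
Subsquare m=12, q=16: +12·0.0833333° lon, +16·0.0416667° lat → SW at lon -31°, lat 18.6667°.
Cell spans 0.0833333° lon × 0.0416667° lat.
west -31.0000, east -30.9167.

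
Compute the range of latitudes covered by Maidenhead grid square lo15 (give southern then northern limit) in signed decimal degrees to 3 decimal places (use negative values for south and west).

55.000, 56.000

Field L=11, O=14: +11·20° lon, +14·10° lat → SW at lon 40°, lat 50°.
Square 1, 5: +1·2° lon, +5·1° lat → SW at lon 42°, lat 55°.
Cell spans 2° lon × 1° lat.
south 55.000, north 56.000.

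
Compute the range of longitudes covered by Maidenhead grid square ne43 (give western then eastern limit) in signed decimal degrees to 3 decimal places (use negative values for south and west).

Field N=13, E=4: +13·20° lon, +4·10° lat → SW at lon 80°, lat -50°.
Square 4, 3: +4·2° lon, +3·1° lat → SW at lon 88°, lat -47°.
Cell spans 2° lon × 1° lat.
west 88.000, east 90.000.

88.000, 90.000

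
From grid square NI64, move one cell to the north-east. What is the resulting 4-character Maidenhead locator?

NI75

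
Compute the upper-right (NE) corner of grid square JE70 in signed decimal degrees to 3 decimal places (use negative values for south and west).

Field J=9, E=4: +9·20° lon, +4·10° lat → SW at lon 0°, lat -50°.
Square 7, 0: +7·2° lon, +0·1° lat → SW at lon 14°, lat -50°.
Cell spans 2° lon × 1° lat. NE corner is SW corner plus one full cell.
latitude -49.000, longitude 16.000.

-49.000, 16.000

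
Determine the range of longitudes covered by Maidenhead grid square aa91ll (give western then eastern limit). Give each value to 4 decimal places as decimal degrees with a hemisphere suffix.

Field A=0, A=0: +0·20° lon, +0·10° lat → SW at lon -180°, lat -90°.
Square 9, 1: +9·2° lon, +1·1° lat → SW at lon -162°, lat -89°.
Subsquare l=11, l=11: +11·0.0833333° lon, +11·0.0416667° lat → SW at lon -161.083°, lat -88.5417°.
Cell spans 0.0833333° lon × 0.0416667° lat.
west 161.0833° W, east 161.0000° W.

161.0833° W, 161.0000° W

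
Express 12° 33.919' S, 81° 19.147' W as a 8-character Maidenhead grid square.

Shift to the Maidenhead origin (180°W, 90°S): lon 98.68088, lat 77.43468.
Field: lon ⌊98.68088/20⌋ = 4 → E; lat ⌊77.43468/10⌋ = 7 → H.
Square: lon ⌊18.68088/2⌋ = 9; lat ⌊7.43468/1⌋ = 7.
Subsquare: lon ⌊0.68088/0.0833333⌋ = 8 → i; lat ⌊0.43468/0.0416667⌋ = 10 → k.
Extended square: lon ⌊0.01422/0.00833333⌋ = 1; lat ⌊0.01802/0.00416667⌋ = 4.

EH97ik14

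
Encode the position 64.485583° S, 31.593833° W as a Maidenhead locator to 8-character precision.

HC45em83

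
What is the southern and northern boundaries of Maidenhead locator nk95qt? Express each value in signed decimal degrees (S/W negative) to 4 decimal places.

15.7917, 15.8333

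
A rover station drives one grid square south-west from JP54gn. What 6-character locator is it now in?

Longitude subsquare g = 6; −1 → 5 = f.
Latitude subsquare n = 13; −1 → 12 = m.

JP54fm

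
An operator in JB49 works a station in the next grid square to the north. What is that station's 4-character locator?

Latitude square 9; +1 → 10, wraps to 0, carry into field.
Latitude field B = 1; +1 → 2 = C.
The longitude characters are unchanged.

JC40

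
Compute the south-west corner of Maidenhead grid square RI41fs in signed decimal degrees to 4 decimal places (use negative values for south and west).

-8.2500, 168.4167

Field R=17, I=8: +17·20° lon, +8·10° lat → SW at lon 160°, lat -10°.
Square 4, 1: +4·2° lon, +1·1° lat → SW at lon 168°, lat -9°.
Subsquare f=5, s=18: +5·0.0833333° lon, +18·0.0416667° lat → SW at lon 168.417°, lat -8.25°.
latitude -8.2500, longitude 168.4167.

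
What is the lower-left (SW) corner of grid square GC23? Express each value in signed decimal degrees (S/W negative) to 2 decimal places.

-67.00, -56.00

Field G=6, C=2: +6·20° lon, +2·10° lat → SW at lon -60°, lat -70°.
Square 2, 3: +2·2° lon, +3·1° lat → SW at lon -56°, lat -67°.
latitude -67.00, longitude -56.00.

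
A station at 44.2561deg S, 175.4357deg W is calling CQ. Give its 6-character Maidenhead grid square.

Add 180° to longitude and 90° to latitude: 4.5643, 45.7439.
Field: 4.5643/20 → 0 → A, 45.7439/10 → 4 → E; chars AE.
Square: 4.5643/2 → 2, 5.7439/1 → 5; chars 25.
Subsquare: 0.5643/0.0833333 → 6 → g, 0.7439/0.0416667 → 17 → r; chars gr.

AE25gr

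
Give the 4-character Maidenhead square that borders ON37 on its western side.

Longitude square 3; −1 → 2.
The latitude characters are unchanged.

ON27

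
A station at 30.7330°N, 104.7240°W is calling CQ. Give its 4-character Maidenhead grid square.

DM70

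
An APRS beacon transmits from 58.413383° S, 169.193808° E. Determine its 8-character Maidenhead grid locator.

RD41oo30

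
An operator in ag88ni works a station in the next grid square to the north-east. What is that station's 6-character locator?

AG88oj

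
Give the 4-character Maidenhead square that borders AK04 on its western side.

Longitude square 0; −1 → -1, wraps to 9, carry into field.
Longitude field A = 0; −1 → -1, wraps to 17 = R, wrapping around the antimeridian.
The latitude characters are unchanged.

RK94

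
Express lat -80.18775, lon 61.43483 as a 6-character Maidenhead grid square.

MA09rt

Shift to the Maidenhead origin (180°W, 90°S): lon 241.4348, lat 9.8123.
Field: lon ⌊241.4348/20⌋ = 12 → M; lat ⌊9.8123/10⌋ = 0 → A.
Square: lon ⌊1.4348/2⌋ = 0; lat ⌊9.8123/1⌋ = 9.
Subsquare: lon ⌊1.4348/0.0833333⌋ = 17 → r; lat ⌊0.8123/0.0416667⌋ = 19 → t.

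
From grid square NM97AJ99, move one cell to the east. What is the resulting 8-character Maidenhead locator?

NM97bj09

Longitude extended square 9; +1 → 10, wraps to 0, carry into subsquare.
Longitude subsquare a = 0; +1 → 1 = b.
The latitude characters are unchanged.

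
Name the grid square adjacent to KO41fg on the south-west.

KO41ef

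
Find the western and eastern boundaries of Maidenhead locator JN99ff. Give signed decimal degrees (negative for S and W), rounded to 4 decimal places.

18.4167, 18.5000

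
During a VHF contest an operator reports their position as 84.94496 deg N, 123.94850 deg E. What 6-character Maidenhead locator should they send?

Shift to the Maidenhead origin (180°W, 90°S): lon 303.9485, lat 174.9450.
Field: 303.9485/20 → 15 → P, 174.9450/10 → 17 → R; chars PR.
Square: 3.9485/2 → 1, 4.9450/1 → 4; chars 14.
Subsquare: 1.9485/0.0833333 → 23 → x, 0.9450/0.0416667 → 22 → w; chars xw.

PR14xw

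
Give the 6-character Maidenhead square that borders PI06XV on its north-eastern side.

PI16aw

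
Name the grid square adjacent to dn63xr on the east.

Longitude subsquare x = 23; +1 → 24, wraps to 0 = a, carry into square.
Longitude square 6; +1 → 7.
The latitude characters are unchanged.

DN73ar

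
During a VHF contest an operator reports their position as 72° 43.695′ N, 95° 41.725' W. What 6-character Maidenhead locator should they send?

EQ22dr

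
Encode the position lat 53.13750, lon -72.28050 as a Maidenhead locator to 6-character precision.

Offset from 180°W / 90°S: lon 107.7195°, lat 143.1375°.
Field: 107.7195/20 → 5 → F, 143.1375/10 → 14 → O; chars FO.
Square: 7.7195/2 → 3, 3.1375/1 → 3; chars 33.
Subsquare: 1.7195/0.0833333 → 20 → u, 0.1375/0.0416667 → 3 → d; chars ud.

FO33ud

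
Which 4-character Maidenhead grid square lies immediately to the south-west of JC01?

IC90

Longitude square 0; −1 → -1, wraps to 9, carry into field.
Longitude field J = 9; −1 → 8 = I.
Latitude square 1; −1 → 0.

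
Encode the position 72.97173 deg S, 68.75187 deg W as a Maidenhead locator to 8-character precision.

FB57oa96

Offset from 180°W / 90°S: lon 111.24813°, lat 17.02827°.
Field: lon ⌊111.24813/20⌋ = 5 → F; lat ⌊17.02827/10⌋ = 1 → B.
Square: lon ⌊11.24813/2⌋ = 5; lat ⌊7.02827/1⌋ = 7.
Subsquare: lon ⌊1.24813/0.0833333⌋ = 14 → o; lat ⌊0.02827/0.0416667⌋ = 0 → a.
Extended square: lon ⌊0.08146/0.00833333⌋ = 9; lat ⌊0.02827/0.00416667⌋ = 6.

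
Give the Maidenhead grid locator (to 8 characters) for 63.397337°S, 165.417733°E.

RC26ro04

Offset from 180°W / 90°S: lon 345.41773°, lat 26.60266°.
Field: lon ⌊345.41773/20⌋ = 17 → R; lat ⌊26.60266/10⌋ = 2 → C.
Square: lon ⌊5.41773/2⌋ = 2; lat ⌊6.60266/1⌋ = 6.
Subsquare: lon ⌊1.41773/0.0833333⌋ = 17 → r; lat ⌊0.60266/0.0416667⌋ = 14 → o.
Extended square: lon ⌊0.00107/0.00833333⌋ = 0; lat ⌊0.01933/0.00416667⌋ = 4.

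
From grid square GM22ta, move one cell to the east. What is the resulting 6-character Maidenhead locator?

Longitude subsquare t = 19; +1 → 20 = u.
The latitude characters are unchanged.

GM22ua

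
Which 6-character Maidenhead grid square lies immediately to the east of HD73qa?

HD73ra

Longitude subsquare q = 16; +1 → 17 = r.
The latitude characters are unchanged.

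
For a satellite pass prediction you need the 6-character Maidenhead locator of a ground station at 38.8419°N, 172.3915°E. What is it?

RM68eu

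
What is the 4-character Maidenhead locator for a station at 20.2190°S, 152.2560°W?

Add 180° to longitude and 90° to latitude: 27.74, 69.78.
Field (20°×10°, letters A–R): 27.74/20 → 1 → B, 69.78/10 → 6 → G; chars BG.
Square (2°×1°, digits 0–9): 7.74/2 → 3, 9.78/1 → 9; chars 39.

BG39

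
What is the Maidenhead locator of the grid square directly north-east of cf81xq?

CF91ar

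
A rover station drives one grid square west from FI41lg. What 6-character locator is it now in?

FI41kg

Longitude subsquare l = 11; −1 → 10 = k.
The latitude characters are unchanged.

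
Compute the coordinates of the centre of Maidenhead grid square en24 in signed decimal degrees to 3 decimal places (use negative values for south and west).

44.500, -95.000

Field E=4, N=13: +4·20° lon, +13·10° lat → SW at lon -100°, lat 40°.
Square 2, 4: +2·2° lon, +4·1° lat → SW at lon -96°, lat 44°.
Cell spans 2° lon × 1° lat. Centre is SW corner plus half of each.
latitude 44.500, longitude -95.000.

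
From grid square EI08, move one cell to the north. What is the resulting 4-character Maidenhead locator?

EI09

Latitude square 8; +1 → 9.
The longitude characters are unchanged.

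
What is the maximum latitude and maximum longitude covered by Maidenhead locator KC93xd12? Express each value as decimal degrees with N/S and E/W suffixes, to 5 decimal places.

Field K=10, C=2: +10·20° lon, +2·10° lat → SW at lon 20°, lat -70°.
Square 9, 3: +9·2° lon, +3·1° lat → SW at lon 38°, lat -67°.
Subsquare x=23, d=3: +23·0.0833333° lon, +3·0.0416667° lat → SW at lon 39.9167°, lat -66.875°.
Extended square 1, 2: +1·0.00833333° lon, +2·0.00416667° lat → SW at lon 39.925°, lat -66.8667°.
Cell spans 0.00833333° lon × 0.00416667° lat. NE corner is SW corner plus one full cell.
latitude 66.86250° S, longitude 39.93333° E.

66.86250° S, 39.93333° E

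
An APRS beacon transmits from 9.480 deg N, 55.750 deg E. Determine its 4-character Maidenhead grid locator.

LJ79

Offset from 180°W / 90°S: lon 235.75°, lat 99.48°.
Field: 235.75/20 → 11 → L, 99.48/10 → 9 → J; chars LJ.
Square: 15.75/2 → 7, 9.48/1 → 9; chars 79.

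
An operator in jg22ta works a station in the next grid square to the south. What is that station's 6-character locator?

JG21tx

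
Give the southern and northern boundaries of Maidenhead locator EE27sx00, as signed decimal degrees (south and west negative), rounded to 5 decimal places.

Field E=4, E=4: +4·20° lon, +4·10° lat → SW at lon -100°, lat -50°.
Square 2, 7: +2·2° lon, +7·1° lat → SW at lon -96°, lat -43°.
Subsquare s=18, x=23: +18·0.0833333° lon, +23·0.0416667° lat → SW at lon -94.5°, lat -42.0417°.
Extended square 0, 0: +0·0.00833333° lon, +0·0.00416667° lat → SW at lon -94.5°, lat -42.0417°.
Cell spans 0.00833333° lon × 0.00416667° lat.
south -42.04167, north -42.03750.

-42.04167, -42.03750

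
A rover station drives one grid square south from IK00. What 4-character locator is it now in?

Latitude square 0; −1 → -1, wraps to 9, carry into field.
Latitude field K = 10; −1 → 9 = J.
The longitude characters are unchanged.

IJ09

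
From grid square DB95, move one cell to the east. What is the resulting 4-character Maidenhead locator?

EB05

Longitude square 9; +1 → 10, wraps to 0, carry into field.
Longitude field D = 3; +1 → 4 = E.
The latitude characters are unchanged.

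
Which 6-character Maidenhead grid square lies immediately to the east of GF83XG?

GF93ag

Longitude subsquare x = 23; +1 → 24, wraps to 0 = a, carry into square.
Longitude square 8; +1 → 9.
The latitude characters are unchanged.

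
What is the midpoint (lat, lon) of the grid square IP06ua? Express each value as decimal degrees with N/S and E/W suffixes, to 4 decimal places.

Field I=8, P=15: +8·20° lon, +15·10° lat → SW at lon -20°, lat 60°.
Square 0, 6: +0·2° lon, +6·1° lat → SW at lon -20°, lat 66°.
Subsquare u=20, a=0: +20·0.0833333° lon, +0·0.0416667° lat → SW at lon -18.3333°, lat 66°.
Cell spans 0.0833333° lon × 0.0416667° lat. Centre is SW corner plus half of each.
latitude 66.0208° N, longitude 18.2917° W.

66.0208° N, 18.2917° W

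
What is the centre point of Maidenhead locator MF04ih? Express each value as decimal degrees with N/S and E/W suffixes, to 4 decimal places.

35.6875° S, 60.7083° E

Field M=12, F=5: +12·20° lon, +5·10° lat → SW at lon 60°, lat -40°.
Square 0, 4: +0·2° lon, +4·1° lat → SW at lon 60°, lat -36°.
Subsquare i=8, h=7: +8·0.0833333° lon, +7·0.0416667° lat → SW at lon 60.6667°, lat -35.7083°.
Cell spans 0.0833333° lon × 0.0416667° lat. Centre is SW corner plus half of each.
latitude 35.6875° S, longitude 60.7083° E.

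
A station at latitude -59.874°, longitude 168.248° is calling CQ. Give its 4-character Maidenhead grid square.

RD40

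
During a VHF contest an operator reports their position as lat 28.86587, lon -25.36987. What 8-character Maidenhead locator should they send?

HL78hu57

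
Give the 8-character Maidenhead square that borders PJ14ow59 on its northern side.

PJ14ox50

Latitude extended square 9; +1 → 10, wraps to 0, carry into subsquare.
Latitude subsquare w = 22; +1 → 23 = x.
The longitude characters are unchanged.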